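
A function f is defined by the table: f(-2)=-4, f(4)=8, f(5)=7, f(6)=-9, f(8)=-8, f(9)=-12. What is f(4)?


8


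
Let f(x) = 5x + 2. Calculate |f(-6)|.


f(-6) = -28
|-28| = 28

28


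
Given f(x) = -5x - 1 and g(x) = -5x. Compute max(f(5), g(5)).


f(5) = -26
g(5) = -25
max = -25

-25


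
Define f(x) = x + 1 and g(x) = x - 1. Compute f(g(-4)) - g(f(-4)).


f(g(-4)) = -4
g(f(-4)) = -4
Difference = 0

0


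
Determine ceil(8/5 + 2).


8/5 = 1.6
1.6 + 2 = 3.6
ceil(3.6) = 4

4


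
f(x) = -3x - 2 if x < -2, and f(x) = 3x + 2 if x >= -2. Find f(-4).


-4 satisfies x < -2
f(-4) = 10

10


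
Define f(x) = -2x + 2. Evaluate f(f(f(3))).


f(3) = -4
f(-4) = 10
f(10) = -18

-18


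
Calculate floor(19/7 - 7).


19/7 = 2.7143
2.7143 - 7 = -4.2857
floor(-4.2857) = -5

-5


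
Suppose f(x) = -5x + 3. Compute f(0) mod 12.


3


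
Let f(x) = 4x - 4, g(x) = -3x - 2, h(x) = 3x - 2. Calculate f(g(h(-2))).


h(-2) = -8
g(-8) = 22
f(22) = 84

84


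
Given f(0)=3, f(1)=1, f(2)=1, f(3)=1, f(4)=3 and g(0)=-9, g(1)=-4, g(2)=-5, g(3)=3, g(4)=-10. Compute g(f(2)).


f(2) = 1
g(1) = -4

-4


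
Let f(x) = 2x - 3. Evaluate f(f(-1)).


f(-1) = -5
f(-5) = -13

-13


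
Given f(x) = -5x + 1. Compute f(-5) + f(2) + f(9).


f(-5) = 26
f(2) = -9
f(9) = -44
Sum = -27

-27


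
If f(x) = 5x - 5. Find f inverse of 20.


Solve 5x - 5 = 20
x = (20 + 5) / 5 = 5

5


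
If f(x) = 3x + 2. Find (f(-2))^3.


-64


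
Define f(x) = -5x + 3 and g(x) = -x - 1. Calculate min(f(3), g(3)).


f(3) = -12
g(3) = -4
min = -12

-12


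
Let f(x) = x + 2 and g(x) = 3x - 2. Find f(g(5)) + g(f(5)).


f(g(5)) = 15
g(f(5)) = 19
Sum = 34

34


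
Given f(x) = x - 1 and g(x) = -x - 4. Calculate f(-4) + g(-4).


-5


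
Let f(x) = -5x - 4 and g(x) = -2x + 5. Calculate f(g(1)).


g(1) = 3
f(3) = -19

-19


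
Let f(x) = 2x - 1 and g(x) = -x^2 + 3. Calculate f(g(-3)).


g(-3) = -6
f(-6) = -13

-13


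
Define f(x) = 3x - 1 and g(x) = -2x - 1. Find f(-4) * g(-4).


-91


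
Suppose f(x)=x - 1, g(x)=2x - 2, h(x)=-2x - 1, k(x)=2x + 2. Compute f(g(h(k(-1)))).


k(-1) = 0
h(0) = -1
g(-1) = -4
f(-4) = -5

-5


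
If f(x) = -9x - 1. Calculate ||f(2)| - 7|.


12


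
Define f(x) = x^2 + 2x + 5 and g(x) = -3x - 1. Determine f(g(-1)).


13


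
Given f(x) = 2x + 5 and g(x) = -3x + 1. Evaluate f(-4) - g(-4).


f(-4) = -3
g(-4) = 13
Difference = -16

-16


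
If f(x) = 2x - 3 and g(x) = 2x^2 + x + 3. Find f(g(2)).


g(2) = 13
f(13) = 23

23


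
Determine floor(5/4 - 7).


5/4 = 1.25
1.25 - 7 = -5.75
floor(-5.75) = -6

-6


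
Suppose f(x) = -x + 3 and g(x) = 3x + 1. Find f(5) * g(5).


f(5) = -2
g(5) = 16
Product = -32

-32


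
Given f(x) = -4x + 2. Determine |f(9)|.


f(9) = -34
|-34| = 34

34


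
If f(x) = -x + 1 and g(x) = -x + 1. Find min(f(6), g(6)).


f(6) = -5
g(6) = -5
min = -5

-5


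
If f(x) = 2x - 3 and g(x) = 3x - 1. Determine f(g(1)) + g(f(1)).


f(g(1)) = 1
g(f(1)) = -4
Sum = -3

-3


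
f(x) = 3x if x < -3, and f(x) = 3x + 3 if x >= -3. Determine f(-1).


0


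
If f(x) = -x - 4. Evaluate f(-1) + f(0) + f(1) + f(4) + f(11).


f(-1) = -3
f(0) = -4
f(1) = -5
f(4) = -8
f(11) = -15
Sum = -35

-35


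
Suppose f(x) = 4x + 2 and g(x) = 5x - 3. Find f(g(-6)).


g(-6) = -33
f(-33) = -130

-130


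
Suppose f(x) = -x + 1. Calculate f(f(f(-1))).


2


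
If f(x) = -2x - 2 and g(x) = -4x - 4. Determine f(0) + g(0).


f(0) = -2
g(0) = -4
Sum = -6

-6


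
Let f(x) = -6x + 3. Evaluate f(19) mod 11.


f(19) = -111
-111 mod 11 = 10

10


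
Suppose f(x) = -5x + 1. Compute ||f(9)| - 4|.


f(9) = -44
|-44| = 44
|44 - 4| = 40

40


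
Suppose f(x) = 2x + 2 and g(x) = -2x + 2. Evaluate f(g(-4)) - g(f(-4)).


f(g(-4)) = 22
g(f(-4)) = 14
Difference = 8

8


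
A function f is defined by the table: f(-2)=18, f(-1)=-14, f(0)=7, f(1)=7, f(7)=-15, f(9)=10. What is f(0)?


Reading from the table at x = 0

7


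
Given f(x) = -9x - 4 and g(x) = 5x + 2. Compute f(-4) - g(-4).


f(-4) = 32
g(-4) = -18
Difference = 50

50


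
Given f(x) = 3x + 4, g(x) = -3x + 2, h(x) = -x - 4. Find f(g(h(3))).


73


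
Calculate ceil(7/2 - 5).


7/2 = 3.5
3.5 - 5 = -1.5
ceil(-1.5) = -1

-1


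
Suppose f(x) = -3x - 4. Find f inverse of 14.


Solve -3x - 4 = 14
x = (14 + 4) / (-3) = -6

-6


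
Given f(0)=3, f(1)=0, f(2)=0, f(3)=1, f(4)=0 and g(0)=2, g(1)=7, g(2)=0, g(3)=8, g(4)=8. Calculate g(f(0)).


8


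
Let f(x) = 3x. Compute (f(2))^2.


f(2) = 6
(6)^2 = 36

36


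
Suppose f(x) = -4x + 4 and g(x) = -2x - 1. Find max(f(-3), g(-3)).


f(-3) = 16
g(-3) = 5
max = 16

16


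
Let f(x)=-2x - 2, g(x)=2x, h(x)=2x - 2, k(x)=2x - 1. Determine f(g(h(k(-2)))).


k(-2) = -5
h(-5) = -12
g(-12) = -24
f(-24) = 46

46


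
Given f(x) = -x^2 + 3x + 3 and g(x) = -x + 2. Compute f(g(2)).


g(2) = 0
f(0) = (-1)*(0)^2 + 3*(0) + 3 = 3

3


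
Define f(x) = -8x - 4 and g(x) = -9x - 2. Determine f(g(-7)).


-492


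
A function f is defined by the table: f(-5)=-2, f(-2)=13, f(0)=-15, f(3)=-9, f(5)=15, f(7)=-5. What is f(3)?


-9


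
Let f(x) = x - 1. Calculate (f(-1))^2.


f(-1) = -2
(-2)^2 = 4

4


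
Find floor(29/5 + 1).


29/5 = 5.8
5.8 + 1 = 6.8
floor(6.8) = 6

6


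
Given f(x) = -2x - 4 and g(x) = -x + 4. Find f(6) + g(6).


f(6) = -16
g(6) = -2
Sum = -18

-18


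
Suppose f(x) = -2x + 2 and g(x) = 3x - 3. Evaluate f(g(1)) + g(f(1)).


f(g(1)) = 2
g(f(1)) = -3
Sum = -1

-1


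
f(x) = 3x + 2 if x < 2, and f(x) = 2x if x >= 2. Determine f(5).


5 satisfies x >= 2
f(5) = 10

10


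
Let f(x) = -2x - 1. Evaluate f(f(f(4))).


f(4) = -9
f(-9) = 17
f(17) = -35

-35


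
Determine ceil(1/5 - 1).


0


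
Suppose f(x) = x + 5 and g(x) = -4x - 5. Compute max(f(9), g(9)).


14


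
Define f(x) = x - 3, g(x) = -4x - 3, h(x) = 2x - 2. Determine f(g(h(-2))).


h(-2) = -6
g(-6) = 21
f(21) = 18

18


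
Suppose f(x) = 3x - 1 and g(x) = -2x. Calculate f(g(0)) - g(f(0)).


-3


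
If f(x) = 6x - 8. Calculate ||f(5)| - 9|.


f(5) = 22
|22| = 22
|22 - 9| = 13

13


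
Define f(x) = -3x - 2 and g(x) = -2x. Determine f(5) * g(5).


170


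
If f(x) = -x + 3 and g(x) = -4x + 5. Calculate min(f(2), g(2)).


-3


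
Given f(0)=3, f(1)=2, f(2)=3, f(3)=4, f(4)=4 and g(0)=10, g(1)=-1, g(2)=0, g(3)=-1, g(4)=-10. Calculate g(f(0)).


f(0) = 3
g(3) = -1

-1


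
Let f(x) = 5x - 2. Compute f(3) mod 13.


0


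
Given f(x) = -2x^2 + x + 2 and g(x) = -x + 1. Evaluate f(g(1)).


2


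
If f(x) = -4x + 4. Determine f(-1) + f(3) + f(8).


f(-1) = 8
f(3) = -8
f(8) = -28
Sum = -28

-28


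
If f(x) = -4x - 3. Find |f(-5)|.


f(-5) = 17
|17| = 17

17


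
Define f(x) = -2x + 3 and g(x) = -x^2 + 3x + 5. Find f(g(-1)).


g(-1) = 1
f(1) = 1

1


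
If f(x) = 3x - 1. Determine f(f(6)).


50


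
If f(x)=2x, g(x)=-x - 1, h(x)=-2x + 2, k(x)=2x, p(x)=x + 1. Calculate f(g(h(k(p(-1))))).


p(-1) = 0
k(0) = 0
h(0) = 2
g(2) = -3
f(-3) = -6

-6


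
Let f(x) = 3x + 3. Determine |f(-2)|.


f(-2) = -3
|-3| = 3

3


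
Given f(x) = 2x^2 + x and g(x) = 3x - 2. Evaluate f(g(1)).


g(1) = 1
f(1) = 2*(1)^2 + 1*(1) = 3

3


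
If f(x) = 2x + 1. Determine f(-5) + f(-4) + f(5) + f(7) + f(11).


f(-5) = -9
f(-4) = -7
f(5) = 11
f(7) = 15
f(11) = 23
Sum = 33

33


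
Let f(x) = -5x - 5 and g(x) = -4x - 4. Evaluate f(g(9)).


g(9) = -40
f(-40) = 195

195


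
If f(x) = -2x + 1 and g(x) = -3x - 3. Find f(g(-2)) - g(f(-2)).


13


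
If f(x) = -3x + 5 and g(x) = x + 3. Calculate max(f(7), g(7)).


f(7) = -16
g(7) = 10
max = 10

10


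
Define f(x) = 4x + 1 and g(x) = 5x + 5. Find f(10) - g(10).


f(10) = 41
g(10) = 55
Difference = -14

-14


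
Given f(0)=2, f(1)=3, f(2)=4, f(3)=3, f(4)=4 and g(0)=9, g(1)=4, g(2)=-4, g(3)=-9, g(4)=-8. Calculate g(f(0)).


f(0) = 2
g(2) = -4

-4


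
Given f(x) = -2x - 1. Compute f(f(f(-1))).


f(-1) = 1
f(1) = -3
f(-3) = 5

5


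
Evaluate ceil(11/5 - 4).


-1


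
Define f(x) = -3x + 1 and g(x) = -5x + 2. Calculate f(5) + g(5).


f(5) = -14
g(5) = -23
Sum = -37

-37


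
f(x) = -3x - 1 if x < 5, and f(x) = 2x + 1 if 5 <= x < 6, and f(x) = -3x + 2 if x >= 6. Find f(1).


1 satisfies x < 5
f(1) = -4

-4


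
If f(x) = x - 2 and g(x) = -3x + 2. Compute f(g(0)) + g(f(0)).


f(g(0)) = 0
g(f(0)) = 8
Sum = 8

8


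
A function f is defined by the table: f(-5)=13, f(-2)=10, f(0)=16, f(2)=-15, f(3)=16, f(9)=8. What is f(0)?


Reading from the table at x = 0

16


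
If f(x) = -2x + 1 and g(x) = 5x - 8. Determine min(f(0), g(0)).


f(0) = 1
g(0) = -8
min = -8

-8


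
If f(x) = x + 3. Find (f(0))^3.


f(0) = 3
(3)^3 = 27

27


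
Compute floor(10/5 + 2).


4


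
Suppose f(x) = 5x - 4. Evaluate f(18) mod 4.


2


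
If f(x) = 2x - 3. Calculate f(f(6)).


f(6) = 9
f(9) = 15

15


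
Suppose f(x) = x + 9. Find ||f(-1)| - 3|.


f(-1) = 8
|8| = 8
|8 - 3| = 5

5


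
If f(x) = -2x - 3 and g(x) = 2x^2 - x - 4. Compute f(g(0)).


g(0) = -4
f(-4) = 5

5


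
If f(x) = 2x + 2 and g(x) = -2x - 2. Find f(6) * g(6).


f(6) = 14
g(6) = -14
Product = -196

-196


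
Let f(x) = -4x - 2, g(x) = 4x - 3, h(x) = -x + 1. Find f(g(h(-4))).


h(-4) = 5
g(5) = 17
f(17) = -70

-70


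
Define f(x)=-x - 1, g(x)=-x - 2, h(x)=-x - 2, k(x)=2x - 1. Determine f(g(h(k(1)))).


k(1) = 1
h(1) = -3
g(-3) = 1
f(1) = -2

-2


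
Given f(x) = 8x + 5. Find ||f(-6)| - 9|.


f(-6) = -43
|-43| = 43
|43 - 9| = 34

34


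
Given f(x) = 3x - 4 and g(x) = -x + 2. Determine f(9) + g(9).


f(9) = 23
g(9) = -7
Sum = 16

16


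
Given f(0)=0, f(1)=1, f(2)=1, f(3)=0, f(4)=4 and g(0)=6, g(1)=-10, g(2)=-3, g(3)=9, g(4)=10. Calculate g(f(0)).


f(0) = 0
g(0) = 6

6


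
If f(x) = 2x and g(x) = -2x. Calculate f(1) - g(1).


f(1) = 2
g(1) = -2
Difference = 4

4


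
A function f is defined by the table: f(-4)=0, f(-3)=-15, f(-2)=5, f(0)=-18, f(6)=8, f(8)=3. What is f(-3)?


Reading from the table at x = -3

-15


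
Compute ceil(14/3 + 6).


11


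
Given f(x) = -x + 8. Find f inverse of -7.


Solve -x + 8 = -7
x = (-7 - 8) / (-1) = 15

15


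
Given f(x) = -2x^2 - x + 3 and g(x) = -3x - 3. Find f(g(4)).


g(4) = -15
f(-15) = (-2)*(-15)^2 - 1*(-15) + 3 = -432

-432


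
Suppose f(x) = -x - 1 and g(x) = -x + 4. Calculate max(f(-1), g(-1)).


5


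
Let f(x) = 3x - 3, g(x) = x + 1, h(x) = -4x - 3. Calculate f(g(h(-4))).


h(-4) = 13
g(13) = 14
f(14) = 39

39


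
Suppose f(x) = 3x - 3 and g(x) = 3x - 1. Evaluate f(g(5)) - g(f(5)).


f(g(5)) = 39
g(f(5)) = 35
Difference = 4

4


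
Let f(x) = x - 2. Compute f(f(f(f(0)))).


f(0) = -2
f(-2) = -4
f(-4) = -6
f(-6) = -8

-8


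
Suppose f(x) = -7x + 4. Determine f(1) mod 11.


8


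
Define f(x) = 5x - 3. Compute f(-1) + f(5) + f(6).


f(-1) = -8
f(5) = 22
f(6) = 27
Sum = 41

41


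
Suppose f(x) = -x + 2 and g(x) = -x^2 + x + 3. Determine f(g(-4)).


g(-4) = -17
f(-17) = 19

19


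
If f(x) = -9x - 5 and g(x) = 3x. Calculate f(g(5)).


g(5) = 15
f(15) = -140

-140


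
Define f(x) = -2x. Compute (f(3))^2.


f(3) = -6
(-6)^2 = 36

36


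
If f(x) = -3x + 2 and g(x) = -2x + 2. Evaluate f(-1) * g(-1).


f(-1) = 5
g(-1) = 4
Product = 20

20


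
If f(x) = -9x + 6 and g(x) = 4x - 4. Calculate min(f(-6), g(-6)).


f(-6) = 60
g(-6) = -28
min = -28

-28


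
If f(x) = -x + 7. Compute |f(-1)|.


f(-1) = 8
|8| = 8

8


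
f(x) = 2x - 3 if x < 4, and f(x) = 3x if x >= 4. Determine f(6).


6 satisfies x >= 4
f(6) = 18

18


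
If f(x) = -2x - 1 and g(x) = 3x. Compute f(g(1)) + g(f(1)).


f(g(1)) = -7
g(f(1)) = -9
Sum = -16

-16


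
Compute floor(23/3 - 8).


-1


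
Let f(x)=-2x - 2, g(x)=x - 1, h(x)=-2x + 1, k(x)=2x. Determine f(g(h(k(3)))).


k(3) = 6
h(6) = -11
g(-11) = -12
f(-12) = 22

22


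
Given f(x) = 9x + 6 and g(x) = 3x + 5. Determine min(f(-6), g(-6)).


-48


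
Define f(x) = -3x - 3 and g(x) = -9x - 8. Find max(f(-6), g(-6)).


f(-6) = 15
g(-6) = 46
max = 46

46


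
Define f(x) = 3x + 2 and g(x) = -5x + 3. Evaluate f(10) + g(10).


f(10) = 32
g(10) = -47
Sum = -15

-15


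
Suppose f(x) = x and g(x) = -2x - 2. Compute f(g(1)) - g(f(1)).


f(g(1)) = -4
g(f(1)) = -4
Difference = 0

0


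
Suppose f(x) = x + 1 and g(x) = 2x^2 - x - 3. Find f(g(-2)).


g(-2) = 7
f(7) = 8

8


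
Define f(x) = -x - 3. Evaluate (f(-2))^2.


f(-2) = -1
(-1)^2 = 1

1


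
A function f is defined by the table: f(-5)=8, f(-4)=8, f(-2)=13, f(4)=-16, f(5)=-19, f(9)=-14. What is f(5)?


-19


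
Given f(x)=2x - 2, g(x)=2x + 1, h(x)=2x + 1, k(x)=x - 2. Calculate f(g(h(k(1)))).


k(1) = -1
h(-1) = -1
g(-1) = -1
f(-1) = -4

-4


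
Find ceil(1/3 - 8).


1/3 = 0.3333
0.3333 - 8 = -7.6667
ceil(-7.6667) = -7

-7


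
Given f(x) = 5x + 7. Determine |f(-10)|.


f(-10) = -43
|-43| = 43

43


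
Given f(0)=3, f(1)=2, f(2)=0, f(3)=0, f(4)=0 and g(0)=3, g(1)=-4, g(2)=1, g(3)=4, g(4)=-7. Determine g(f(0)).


f(0) = 3
g(3) = 4

4


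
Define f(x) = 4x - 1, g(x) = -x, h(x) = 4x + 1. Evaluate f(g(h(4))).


-69


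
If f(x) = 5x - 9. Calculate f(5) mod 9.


f(5) = 16
16 mod 9 = 7

7


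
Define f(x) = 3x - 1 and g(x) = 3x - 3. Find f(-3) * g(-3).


f(-3) = -10
g(-3) = -12
Product = 120

120


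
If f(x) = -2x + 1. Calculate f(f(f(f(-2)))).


f(-2) = 5
f(5) = -9
f(-9) = 19
f(19) = -37

-37


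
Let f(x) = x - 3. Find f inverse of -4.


Solve x - 3 = -4
x = (-4 + 3) / 1 = -1

-1


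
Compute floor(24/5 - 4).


0


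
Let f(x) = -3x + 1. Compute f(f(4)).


34


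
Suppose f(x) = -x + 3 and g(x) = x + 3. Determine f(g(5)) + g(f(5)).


f(g(5)) = -5
g(f(5)) = 1
Sum = -4

-4


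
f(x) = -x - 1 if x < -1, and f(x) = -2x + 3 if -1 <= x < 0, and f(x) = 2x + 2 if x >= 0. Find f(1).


1 satisfies x >= 0
f(1) = 4

4


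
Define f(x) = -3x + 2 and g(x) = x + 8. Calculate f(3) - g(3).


f(3) = -7
g(3) = 11
Difference = -18

-18


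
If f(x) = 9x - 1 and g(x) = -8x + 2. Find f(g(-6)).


449


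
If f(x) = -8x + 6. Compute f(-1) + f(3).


f(-1) = 14
f(3) = -18
Sum = -4

-4


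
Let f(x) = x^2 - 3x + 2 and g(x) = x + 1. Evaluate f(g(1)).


g(1) = 2
f(2) = 1*(2)^2 - 3*(2) + 2 = 0

0


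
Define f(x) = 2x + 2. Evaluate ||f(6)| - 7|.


f(6) = 14
|14| = 14
|14 - 7| = 7

7


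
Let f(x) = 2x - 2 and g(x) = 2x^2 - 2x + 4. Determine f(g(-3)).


g(-3) = 28
f(28) = 54

54


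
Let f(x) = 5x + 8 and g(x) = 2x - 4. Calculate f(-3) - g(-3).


3


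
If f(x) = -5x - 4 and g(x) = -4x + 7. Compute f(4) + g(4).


f(4) = -24
g(4) = -9
Sum = -33

-33


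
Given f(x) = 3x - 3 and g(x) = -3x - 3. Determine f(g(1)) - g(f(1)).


f(g(1)) = -21
g(f(1)) = -3
Difference = -18

-18


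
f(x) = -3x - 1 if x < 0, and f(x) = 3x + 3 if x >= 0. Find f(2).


2 satisfies x >= 0
f(2) = 9

9


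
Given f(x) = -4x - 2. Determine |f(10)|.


f(10) = -42
|-42| = 42

42


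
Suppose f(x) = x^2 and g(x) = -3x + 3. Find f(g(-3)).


g(-3) = 12
f(12) = 1*(12)^2 = 144

144


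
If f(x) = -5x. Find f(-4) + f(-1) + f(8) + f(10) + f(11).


f(-4) = 20
f(-1) = 5
f(8) = -40
f(10) = -50
f(11) = -55
Sum = -120

-120


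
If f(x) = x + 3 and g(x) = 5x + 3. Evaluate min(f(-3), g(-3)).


f(-3) = 0
g(-3) = -12
min = -12

-12


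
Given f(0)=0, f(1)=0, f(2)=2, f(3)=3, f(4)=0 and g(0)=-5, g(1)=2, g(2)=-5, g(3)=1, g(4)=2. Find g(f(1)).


-5


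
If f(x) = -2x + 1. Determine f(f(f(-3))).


f(-3) = 7
f(7) = -13
f(-13) = 27

27


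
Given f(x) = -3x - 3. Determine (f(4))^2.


f(4) = -15
(-15)^2 = 225

225


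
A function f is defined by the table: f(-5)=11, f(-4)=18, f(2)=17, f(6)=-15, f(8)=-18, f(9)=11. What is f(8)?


Reading from the table at x = 8

-18


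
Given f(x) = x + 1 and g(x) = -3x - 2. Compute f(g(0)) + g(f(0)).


-6


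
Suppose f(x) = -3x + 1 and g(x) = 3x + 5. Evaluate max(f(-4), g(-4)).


f(-4) = 13
g(-4) = -7
max = 13

13


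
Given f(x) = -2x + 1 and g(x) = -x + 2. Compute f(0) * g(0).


2


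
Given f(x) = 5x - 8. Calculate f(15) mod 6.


f(15) = 67
67 mod 6 = 1

1


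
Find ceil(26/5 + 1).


26/5 = 5.2
5.2 + 1 = 6.2
ceil(6.2) = 7

7


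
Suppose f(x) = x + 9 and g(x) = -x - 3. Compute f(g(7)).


-1


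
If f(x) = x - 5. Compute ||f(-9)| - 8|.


f(-9) = -14
|-14| = 14
|14 - 8| = 6

6


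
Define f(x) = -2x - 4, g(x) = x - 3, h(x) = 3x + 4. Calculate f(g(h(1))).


h(1) = 7
g(7) = 4
f(4) = -12

-12


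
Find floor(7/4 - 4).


-3


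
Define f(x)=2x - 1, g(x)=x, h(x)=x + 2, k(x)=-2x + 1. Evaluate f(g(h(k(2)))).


k(2) = -3
h(-3) = -1
g(-1) = -1
f(-1) = -3

-3


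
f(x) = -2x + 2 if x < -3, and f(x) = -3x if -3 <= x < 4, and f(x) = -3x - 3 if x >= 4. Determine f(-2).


-2 satisfies -3 <= x < 4
f(-2) = 6

6


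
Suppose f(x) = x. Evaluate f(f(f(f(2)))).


f(2) = 2
f(2) = 2
f(2) = 2
f(2) = 2

2


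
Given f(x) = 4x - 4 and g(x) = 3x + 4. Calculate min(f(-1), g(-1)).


f(-1) = -8
g(-1) = 1
min = -8

-8


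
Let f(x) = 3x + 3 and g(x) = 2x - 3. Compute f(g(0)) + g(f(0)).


f(g(0)) = -6
g(f(0)) = 3
Sum = -3

-3


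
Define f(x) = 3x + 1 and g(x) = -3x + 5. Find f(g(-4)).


g(-4) = 17
f(17) = 52

52


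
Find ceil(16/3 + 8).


16/3 = 5.3333
5.3333 + 8 = 13.3333
ceil(13.3333) = 14

14


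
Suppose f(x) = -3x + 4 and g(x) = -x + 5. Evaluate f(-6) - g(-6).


11


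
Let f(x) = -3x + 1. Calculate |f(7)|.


f(7) = -20
|-20| = 20

20


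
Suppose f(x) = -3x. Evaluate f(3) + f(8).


f(3) = -9
f(8) = -24
Sum = -33

-33


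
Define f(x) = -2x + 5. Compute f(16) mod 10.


f(16) = -27
-27 mod 10 = 3

3


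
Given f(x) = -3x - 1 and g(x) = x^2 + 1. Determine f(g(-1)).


g(-1) = 2
f(2) = -7

-7


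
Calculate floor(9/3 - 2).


9/3 = 3
3 - 2 = 1
floor(1) = 1

1


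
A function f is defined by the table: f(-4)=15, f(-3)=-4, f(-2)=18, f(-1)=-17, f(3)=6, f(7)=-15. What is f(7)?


Reading from the table at x = 7

-15


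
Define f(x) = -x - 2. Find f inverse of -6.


Solve -x - 2 = -6
x = (-6 + 2) / (-1) = 4

4


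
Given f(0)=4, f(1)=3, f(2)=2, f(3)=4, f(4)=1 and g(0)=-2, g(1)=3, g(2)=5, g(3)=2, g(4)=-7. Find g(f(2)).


f(2) = 2
g(2) = 5

5


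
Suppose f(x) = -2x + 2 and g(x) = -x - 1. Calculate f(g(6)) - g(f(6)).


f(g(6)) = 16
g(f(6)) = 9
Difference = 7

7


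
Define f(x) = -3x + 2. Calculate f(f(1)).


f(1) = -1
f(-1) = 5

5


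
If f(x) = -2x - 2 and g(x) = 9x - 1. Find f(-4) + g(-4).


f(-4) = 6
g(-4) = -37
Sum = -31

-31


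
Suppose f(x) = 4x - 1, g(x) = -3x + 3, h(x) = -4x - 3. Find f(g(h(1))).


95


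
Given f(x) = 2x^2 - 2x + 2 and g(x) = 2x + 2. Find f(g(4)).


182


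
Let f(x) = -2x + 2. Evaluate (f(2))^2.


f(2) = -2
(-2)^2 = 4

4


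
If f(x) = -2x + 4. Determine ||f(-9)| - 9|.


f(-9) = 22
|22| = 22
|22 - 9| = 13

13


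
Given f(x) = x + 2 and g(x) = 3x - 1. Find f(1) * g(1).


6


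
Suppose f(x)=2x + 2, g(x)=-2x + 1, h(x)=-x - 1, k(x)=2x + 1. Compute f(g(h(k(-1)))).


k(-1) = -1
h(-1) = 0
g(0) = 1
f(1) = 4

4


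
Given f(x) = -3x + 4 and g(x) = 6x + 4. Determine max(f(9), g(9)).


f(9) = -23
g(9) = 58
max = 58

58


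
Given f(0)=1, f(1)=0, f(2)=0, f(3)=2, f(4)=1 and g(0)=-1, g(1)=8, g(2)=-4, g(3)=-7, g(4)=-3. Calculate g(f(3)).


f(3) = 2
g(2) = -4

-4


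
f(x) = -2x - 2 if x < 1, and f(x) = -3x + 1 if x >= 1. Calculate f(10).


10 satisfies x >= 1
f(10) = -29

-29


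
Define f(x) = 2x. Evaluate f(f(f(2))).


f(2) = 4
f(4) = 8
f(8) = 16

16


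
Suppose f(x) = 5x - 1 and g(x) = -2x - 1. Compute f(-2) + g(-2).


f(-2) = -11
g(-2) = 3
Sum = -8

-8


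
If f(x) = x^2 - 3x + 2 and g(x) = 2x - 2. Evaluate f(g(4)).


g(4) = 6
f(6) = 1*(6)^2 - 3*(6) + 2 = 20

20


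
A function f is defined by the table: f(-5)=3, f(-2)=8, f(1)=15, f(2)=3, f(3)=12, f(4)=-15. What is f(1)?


Reading from the table at x = 1

15


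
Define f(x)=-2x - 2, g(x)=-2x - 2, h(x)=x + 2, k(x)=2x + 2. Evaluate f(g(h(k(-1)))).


k(-1) = 0
h(0) = 2
g(2) = -6
f(-6) = 10

10


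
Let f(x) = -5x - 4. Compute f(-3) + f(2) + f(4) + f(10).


f(-3) = 11
f(2) = -14
f(4) = -24
f(10) = -54
Sum = -81

-81


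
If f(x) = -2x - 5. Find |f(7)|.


19


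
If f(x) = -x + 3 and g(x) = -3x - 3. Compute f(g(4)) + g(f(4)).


f(g(4)) = 18
g(f(4)) = 0
Sum = 18

18


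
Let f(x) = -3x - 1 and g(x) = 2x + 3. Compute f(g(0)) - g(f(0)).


f(g(0)) = -10
g(f(0)) = 1
Difference = -11

-11


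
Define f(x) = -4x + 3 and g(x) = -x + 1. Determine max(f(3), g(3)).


f(3) = -9
g(3) = -2
max = -2

-2


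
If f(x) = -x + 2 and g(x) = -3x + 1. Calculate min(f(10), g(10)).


f(10) = -8
g(10) = -29
min = -29

-29


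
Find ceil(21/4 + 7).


21/4 = 5.25
5.25 + 7 = 12.25
ceil(12.25) = 13

13


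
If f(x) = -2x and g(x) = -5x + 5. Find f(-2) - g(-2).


f(-2) = 4
g(-2) = 15
Difference = -11

-11


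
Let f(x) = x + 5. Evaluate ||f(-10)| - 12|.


f(-10) = -5
|-5| = 5
|5 - 12| = 7

7


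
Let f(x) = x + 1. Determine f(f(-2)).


f(-2) = -1
f(-1) = 0

0


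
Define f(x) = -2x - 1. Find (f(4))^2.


f(4) = -9
(-9)^2 = 81

81


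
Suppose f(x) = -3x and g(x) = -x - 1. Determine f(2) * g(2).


f(2) = -6
g(2) = -3
Product = 18

18


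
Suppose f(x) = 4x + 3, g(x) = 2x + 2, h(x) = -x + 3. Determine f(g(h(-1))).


h(-1) = 4
g(4) = 10
f(10) = 43

43


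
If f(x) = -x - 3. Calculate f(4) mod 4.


f(4) = -7
-7 mod 4 = 1

1


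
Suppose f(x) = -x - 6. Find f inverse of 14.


Solve -x - 6 = 14
x = (14 + 6) / (-1) = -20

-20


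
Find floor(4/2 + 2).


4


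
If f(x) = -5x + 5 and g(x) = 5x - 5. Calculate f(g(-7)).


205


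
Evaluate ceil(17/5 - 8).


17/5 = 3.4
3.4 - 8 = -4.6
ceil(-4.6) = -4

-4


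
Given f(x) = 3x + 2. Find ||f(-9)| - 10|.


f(-9) = -25
|-25| = 25
|25 - 10| = 15

15


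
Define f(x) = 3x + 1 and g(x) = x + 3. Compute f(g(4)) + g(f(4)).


f(g(4)) = 22
g(f(4)) = 16
Sum = 38

38


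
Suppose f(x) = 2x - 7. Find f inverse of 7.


Solve 2x - 7 = 7
x = (7 + 7) / 2 = 7

7


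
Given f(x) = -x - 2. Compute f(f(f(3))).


f(3) = -5
f(-5) = 3
f(3) = -5

-5


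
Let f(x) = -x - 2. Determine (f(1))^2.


f(1) = -3
(-3)^2 = 9

9


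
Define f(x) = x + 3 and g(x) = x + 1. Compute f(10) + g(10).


f(10) = 13
g(10) = 11
Sum = 24

24


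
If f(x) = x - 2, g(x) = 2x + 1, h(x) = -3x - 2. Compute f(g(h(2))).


h(2) = -8
g(-8) = -15
f(-15) = -17

-17


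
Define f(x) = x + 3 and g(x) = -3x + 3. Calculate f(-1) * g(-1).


12


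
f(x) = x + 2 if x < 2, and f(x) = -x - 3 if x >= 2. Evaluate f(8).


8 satisfies x >= 2
f(8) = -11

-11


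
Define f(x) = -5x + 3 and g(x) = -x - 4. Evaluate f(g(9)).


g(9) = -13
f(-13) = 68

68


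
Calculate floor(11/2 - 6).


11/2 = 5.5
5.5 - 6 = -0.5
floor(-0.5) = -1

-1


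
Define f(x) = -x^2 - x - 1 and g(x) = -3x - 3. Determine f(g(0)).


g(0) = -3
f(-3) = (-1)*(-3)^2 - 1*(-3) - 1 = -7

-7


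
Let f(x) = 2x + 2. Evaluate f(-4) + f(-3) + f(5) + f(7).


f(-4) = -6
f(-3) = -4
f(5) = 12
f(7) = 16
Sum = 18

18


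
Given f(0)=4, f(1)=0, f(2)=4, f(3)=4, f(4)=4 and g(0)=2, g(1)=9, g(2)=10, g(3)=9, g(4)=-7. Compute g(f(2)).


f(2) = 4
g(4) = -7

-7


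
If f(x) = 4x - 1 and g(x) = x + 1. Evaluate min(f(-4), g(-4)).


f(-4) = -17
g(-4) = -3
min = -17

-17


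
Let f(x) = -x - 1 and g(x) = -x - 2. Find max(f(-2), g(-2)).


1


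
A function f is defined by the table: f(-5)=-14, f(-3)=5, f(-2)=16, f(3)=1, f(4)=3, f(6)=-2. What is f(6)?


-2


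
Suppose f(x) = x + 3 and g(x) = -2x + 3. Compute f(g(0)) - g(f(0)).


9


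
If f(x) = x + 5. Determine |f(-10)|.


f(-10) = -5
|-5| = 5

5


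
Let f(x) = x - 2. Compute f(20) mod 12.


f(20) = 18
18 mod 12 = 6

6


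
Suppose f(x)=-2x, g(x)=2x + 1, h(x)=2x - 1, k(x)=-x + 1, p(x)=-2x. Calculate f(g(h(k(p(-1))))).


p(-1) = 2
k(2) = -1
h(-1) = -3
g(-3) = -5
f(-5) = 10

10


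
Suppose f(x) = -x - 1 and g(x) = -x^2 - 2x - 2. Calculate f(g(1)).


g(1) = -5
f(-5) = 4

4


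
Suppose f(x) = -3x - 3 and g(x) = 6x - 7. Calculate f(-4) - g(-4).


40


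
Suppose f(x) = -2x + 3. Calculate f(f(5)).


f(5) = -7
f(-7) = 17

17


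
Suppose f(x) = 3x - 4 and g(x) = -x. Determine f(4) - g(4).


f(4) = 8
g(4) = -4
Difference = 12

12


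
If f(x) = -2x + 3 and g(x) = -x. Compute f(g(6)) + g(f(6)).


f(g(6)) = 15
g(f(6)) = 9
Sum = 24

24


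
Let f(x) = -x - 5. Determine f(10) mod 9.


3


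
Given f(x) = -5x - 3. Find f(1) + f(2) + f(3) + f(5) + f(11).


f(1) = -8
f(2) = -13
f(3) = -18
f(5) = -28
f(11) = -58
Sum = -125

-125


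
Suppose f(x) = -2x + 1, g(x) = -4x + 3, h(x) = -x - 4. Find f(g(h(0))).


h(0) = -4
g(-4) = 19
f(19) = -37

-37


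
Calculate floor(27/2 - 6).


7


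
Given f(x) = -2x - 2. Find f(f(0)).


f(0) = -2
f(-2) = 2

2


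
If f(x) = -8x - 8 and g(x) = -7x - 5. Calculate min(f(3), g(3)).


f(3) = -32
g(3) = -26
min = -32

-32


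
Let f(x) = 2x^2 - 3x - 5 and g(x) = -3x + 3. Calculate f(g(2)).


g(2) = -3
f(-3) = 2*(-3)^2 - 3*(-3) - 5 = 22

22


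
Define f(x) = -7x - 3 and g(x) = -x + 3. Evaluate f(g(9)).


g(9) = -6
f(-6) = 39

39


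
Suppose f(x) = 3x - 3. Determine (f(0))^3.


f(0) = -3
(-3)^3 = -27

-27


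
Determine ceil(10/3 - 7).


10/3 = 3.3333
3.3333 - 7 = -3.6667
ceil(-3.6667) = -3

-3


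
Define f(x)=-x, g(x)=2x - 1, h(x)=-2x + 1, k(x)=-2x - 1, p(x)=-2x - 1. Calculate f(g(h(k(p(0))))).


p(0) = -1
k(-1) = 1
h(1) = -1
g(-1) = -3
f(-3) = 3

3


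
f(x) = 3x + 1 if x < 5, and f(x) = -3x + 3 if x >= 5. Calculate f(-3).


-3 satisfies x < 5
f(-3) = -8

-8


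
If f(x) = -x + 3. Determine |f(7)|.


f(7) = -4
|-4| = 4

4


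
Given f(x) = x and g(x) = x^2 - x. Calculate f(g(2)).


g(2) = 2
f(2) = 2

2


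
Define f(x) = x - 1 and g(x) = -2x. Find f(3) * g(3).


f(3) = 2
g(3) = -6
Product = -12

-12


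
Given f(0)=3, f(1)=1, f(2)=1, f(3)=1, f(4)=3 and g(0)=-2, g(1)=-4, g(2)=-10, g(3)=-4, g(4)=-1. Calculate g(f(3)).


f(3) = 1
g(1) = -4

-4


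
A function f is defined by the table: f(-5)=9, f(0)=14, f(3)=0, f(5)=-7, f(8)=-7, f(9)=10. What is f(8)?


-7


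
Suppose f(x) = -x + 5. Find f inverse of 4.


Solve -x + 5 = 4
x = (4 - 5) / (-1) = 1

1


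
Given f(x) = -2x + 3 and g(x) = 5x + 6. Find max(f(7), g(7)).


f(7) = -11
g(7) = 41
max = 41

41


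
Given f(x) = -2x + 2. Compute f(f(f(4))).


-26


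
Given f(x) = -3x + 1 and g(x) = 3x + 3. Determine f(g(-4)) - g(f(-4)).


f(g(-4)) = 28
g(f(-4)) = 42
Difference = -14

-14


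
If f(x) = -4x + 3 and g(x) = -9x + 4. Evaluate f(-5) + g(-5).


f(-5) = 23
g(-5) = 49
Sum = 72

72


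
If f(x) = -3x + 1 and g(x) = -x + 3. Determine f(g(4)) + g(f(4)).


f(g(4)) = 4
g(f(4)) = 14
Sum = 18

18


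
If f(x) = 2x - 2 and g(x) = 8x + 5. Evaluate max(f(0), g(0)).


f(0) = -2
g(0) = 5
max = 5

5


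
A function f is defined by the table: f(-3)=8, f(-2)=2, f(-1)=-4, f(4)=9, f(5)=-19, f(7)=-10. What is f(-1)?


-4


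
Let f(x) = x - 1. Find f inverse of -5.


Solve x - 1 = -5
x = (-5 + 1) / 1 = -4

-4


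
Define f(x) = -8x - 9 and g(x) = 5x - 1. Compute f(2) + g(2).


-16


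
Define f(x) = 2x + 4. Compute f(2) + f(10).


f(2) = 8
f(10) = 24
Sum = 32

32


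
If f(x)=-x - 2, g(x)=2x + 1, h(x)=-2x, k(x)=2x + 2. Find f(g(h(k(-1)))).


k(-1) = 0
h(0) = 0
g(0) = 1
f(1) = -3

-3


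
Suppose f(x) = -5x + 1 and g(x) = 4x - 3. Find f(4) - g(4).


f(4) = -19
g(4) = 13
Difference = -32

-32


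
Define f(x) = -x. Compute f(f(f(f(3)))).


f(3) = -3
f(-3) = 3
f(3) = -3
f(-3) = 3

3


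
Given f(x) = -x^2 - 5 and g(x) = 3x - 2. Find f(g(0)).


g(0) = -2
f(-2) = (-1)*(-2)^2 - 5 = -9

-9


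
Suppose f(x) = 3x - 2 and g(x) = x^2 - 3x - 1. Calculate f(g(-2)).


g(-2) = 9
f(9) = 25

25


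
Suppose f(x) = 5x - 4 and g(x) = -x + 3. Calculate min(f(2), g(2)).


f(2) = 6
g(2) = 1
min = 1

1


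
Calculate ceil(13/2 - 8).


13/2 = 6.5
6.5 - 8 = -1.5
ceil(-1.5) = -1

-1


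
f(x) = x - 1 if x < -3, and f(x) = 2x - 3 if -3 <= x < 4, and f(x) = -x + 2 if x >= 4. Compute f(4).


4 satisfies x >= 4
f(4) = -2

-2


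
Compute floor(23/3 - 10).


-3


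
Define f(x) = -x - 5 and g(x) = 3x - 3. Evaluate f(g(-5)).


13


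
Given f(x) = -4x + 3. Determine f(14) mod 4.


f(14) = -53
-53 mod 4 = 3

3


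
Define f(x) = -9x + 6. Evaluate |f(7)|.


f(7) = -57
|-57| = 57

57


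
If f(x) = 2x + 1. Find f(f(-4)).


f(-4) = -7
f(-7) = -13

-13


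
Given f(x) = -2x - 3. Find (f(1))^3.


f(1) = -5
(-5)^3 = -125

-125


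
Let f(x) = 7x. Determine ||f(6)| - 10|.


f(6) = 42
|42| = 42
|42 - 10| = 32

32


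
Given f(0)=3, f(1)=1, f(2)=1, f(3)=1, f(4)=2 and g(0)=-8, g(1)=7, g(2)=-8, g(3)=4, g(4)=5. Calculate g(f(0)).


f(0) = 3
g(3) = 4

4


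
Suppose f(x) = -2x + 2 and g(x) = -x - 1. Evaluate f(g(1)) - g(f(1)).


f(g(1)) = 6
g(f(1)) = -1
Difference = 7

7


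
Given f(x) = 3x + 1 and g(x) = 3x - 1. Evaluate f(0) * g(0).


f(0) = 1
g(0) = -1
Product = -1

-1


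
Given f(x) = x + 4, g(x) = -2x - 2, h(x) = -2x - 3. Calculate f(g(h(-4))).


h(-4) = 5
g(5) = -12
f(-12) = -8

-8


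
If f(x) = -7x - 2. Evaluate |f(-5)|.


33


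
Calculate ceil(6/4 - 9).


-7


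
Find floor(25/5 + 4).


25/5 = 5
5 + 4 = 9
floor(9) = 9

9


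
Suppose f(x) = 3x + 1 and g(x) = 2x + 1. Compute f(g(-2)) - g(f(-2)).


f(g(-2)) = -8
g(f(-2)) = -9
Difference = 1

1


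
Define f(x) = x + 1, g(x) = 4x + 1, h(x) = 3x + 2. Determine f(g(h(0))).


h(0) = 2
g(2) = 9
f(9) = 10

10


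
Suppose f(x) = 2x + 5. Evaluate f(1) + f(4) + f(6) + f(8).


f(1) = 7
f(4) = 13
f(6) = 17
f(8) = 21
Sum = 58

58


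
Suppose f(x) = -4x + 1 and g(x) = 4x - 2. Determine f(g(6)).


g(6) = 22
f(22) = -87

-87


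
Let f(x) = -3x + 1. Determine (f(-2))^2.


f(-2) = 7
(7)^2 = 49

49


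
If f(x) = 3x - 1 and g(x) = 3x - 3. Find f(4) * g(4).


f(4) = 11
g(4) = 9
Product = 99

99


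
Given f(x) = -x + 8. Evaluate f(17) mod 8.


f(17) = -9
-9 mod 8 = 7

7


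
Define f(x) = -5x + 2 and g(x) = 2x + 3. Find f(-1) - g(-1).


f(-1) = 7
g(-1) = 1
Difference = 6

6


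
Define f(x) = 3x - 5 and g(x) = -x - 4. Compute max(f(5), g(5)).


10


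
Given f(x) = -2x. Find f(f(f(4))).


f(4) = -8
f(-8) = 16
f(16) = -32

-32


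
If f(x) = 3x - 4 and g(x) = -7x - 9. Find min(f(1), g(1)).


f(1) = -1
g(1) = -16
min = -16

-16


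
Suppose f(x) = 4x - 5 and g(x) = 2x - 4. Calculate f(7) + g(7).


f(7) = 23
g(7) = 10
Sum = 33

33


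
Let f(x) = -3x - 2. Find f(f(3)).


f(3) = -11
f(-11) = 31

31


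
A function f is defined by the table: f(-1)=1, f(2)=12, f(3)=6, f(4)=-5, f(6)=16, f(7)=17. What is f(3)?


Reading from the table at x = 3

6


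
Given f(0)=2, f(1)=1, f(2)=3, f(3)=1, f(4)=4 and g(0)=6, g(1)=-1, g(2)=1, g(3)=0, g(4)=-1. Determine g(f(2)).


0


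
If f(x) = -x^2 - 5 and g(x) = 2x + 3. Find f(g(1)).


g(1) = 5
f(5) = (-1)*(5)^2 - 5 = -30

-30


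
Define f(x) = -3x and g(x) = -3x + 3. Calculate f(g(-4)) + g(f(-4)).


f(g(-4)) = -45
g(f(-4)) = -33
Sum = -78

-78


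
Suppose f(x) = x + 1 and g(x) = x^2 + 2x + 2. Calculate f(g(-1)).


2


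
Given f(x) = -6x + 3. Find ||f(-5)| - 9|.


f(-5) = 33
|33| = 33
|33 - 9| = 24

24


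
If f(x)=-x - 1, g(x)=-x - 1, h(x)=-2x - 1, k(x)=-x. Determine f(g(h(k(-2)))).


-5


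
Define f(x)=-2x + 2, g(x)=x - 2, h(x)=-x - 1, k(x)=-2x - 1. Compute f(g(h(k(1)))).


2


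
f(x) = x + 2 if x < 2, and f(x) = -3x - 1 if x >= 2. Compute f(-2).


-2 satisfies x < 2
f(-2) = 0

0


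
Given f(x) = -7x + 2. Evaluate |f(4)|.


f(4) = -26
|-26| = 26

26


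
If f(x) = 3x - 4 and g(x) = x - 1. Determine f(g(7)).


g(7) = 6
f(6) = 14

14


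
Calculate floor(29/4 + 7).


14


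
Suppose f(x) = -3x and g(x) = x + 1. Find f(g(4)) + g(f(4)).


f(g(4)) = -15
g(f(4)) = -11
Sum = -26

-26


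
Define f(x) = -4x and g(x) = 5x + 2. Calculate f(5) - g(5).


-47


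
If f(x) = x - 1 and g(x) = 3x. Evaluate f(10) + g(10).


f(10) = 9
g(10) = 30
Sum = 39

39


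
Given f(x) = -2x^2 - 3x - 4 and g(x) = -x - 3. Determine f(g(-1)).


g(-1) = -2
f(-2) = (-2)*(-2)^2 - 3*(-2) - 4 = -6

-6


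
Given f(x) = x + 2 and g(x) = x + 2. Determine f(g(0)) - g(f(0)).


f(g(0)) = 4
g(f(0)) = 4
Difference = 0

0


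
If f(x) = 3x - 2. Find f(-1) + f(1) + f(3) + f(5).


f(-1) = -5
f(1) = 1
f(3) = 7
f(5) = 13
Sum = 16

16


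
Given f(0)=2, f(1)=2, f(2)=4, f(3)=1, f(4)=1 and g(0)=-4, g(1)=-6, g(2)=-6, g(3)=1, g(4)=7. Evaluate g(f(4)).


f(4) = 1
g(1) = -6

-6


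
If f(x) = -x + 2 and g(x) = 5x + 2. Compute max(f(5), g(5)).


f(5) = -3
g(5) = 27
max = 27

27


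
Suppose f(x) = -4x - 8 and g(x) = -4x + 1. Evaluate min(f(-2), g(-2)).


f(-2) = 0
g(-2) = 9
min = 0

0


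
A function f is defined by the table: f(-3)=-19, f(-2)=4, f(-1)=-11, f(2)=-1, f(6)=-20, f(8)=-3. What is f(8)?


Reading from the table at x = 8

-3


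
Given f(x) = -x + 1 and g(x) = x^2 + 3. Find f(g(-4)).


-18


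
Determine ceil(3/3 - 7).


3/3 = 1
1 - 7 = -6
ceil(-6) = -6

-6


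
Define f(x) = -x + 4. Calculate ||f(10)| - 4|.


f(10) = -6
|-6| = 6
|6 - 4| = 2

2


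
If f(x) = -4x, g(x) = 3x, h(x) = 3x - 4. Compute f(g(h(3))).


h(3) = 5
g(5) = 15
f(15) = -60

-60


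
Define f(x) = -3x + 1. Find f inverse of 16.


Solve -3x + 1 = 16
x = (16 - 1) / (-3) = -5

-5


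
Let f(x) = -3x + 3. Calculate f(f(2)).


f(2) = -3
f(-3) = 12

12


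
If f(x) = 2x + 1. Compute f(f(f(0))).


f(0) = 1
f(1) = 3
f(3) = 7

7


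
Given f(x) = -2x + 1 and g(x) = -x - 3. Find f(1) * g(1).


f(1) = -1
g(1) = -4
Product = 4

4


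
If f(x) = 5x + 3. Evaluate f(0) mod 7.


3


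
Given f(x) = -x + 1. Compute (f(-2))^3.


f(-2) = 3
(3)^3 = 27

27


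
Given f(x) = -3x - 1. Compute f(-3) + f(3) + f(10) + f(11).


f(-3) = 8
f(3) = -10
f(10) = -31
f(11) = -34
Sum = -67

-67


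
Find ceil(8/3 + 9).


8/3 = 2.6667
2.6667 + 9 = 11.6667
ceil(11.6667) = 12

12


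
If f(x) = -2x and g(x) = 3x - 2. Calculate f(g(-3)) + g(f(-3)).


f(g(-3)) = 22
g(f(-3)) = 16
Sum = 38

38


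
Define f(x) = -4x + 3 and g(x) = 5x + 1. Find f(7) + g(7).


11


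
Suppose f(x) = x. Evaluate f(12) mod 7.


f(12) = 12
12 mod 7 = 5

5


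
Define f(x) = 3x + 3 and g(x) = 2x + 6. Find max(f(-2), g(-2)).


2


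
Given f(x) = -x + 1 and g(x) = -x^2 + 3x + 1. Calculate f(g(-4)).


g(-4) = -27
f(-27) = 28

28


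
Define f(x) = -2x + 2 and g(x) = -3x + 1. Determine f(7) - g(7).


f(7) = -12
g(7) = -20
Difference = 8

8


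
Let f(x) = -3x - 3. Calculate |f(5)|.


f(5) = -18
|-18| = 18

18


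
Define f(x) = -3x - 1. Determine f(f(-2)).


-16


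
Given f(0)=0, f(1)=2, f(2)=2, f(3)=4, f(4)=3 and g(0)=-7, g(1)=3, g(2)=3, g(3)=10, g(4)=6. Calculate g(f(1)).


f(1) = 2
g(2) = 3

3


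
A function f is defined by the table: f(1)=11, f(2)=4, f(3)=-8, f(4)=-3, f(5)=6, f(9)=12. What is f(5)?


Reading from the table at x = 5

6


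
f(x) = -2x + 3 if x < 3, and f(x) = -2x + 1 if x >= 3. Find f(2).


-1


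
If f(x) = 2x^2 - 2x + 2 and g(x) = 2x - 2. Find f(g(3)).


g(3) = 4
f(4) = 2*(4)^2 - 2*(4) + 2 = 26

26


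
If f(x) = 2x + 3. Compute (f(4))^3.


f(4) = 11
(11)^3 = 1331

1331


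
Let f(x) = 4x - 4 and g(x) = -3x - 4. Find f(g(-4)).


g(-4) = 8
f(8) = 28

28


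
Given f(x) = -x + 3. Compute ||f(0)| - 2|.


1


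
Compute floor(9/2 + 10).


9/2 = 4.5
4.5 + 10 = 14.5
floor(14.5) = 14

14


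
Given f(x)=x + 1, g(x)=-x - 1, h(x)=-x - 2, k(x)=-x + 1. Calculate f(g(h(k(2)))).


k(2) = -1
h(-1) = -1
g(-1) = 0
f(0) = 1

1


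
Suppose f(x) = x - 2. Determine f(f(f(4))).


f(4) = 2
f(2) = 0
f(0) = -2

-2


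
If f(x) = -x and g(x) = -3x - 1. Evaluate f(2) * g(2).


f(2) = -2
g(2) = -7
Product = 14

14


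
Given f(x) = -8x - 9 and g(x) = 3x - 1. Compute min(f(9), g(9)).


-81


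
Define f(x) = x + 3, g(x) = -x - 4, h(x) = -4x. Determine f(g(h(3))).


h(3) = -12
g(-12) = 8
f(8) = 11

11


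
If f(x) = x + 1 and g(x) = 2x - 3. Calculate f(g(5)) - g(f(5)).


f(g(5)) = 8
g(f(5)) = 9
Difference = -1

-1


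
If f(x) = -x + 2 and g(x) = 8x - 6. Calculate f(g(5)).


g(5) = 34
f(34) = -32

-32


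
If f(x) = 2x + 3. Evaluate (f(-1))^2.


1


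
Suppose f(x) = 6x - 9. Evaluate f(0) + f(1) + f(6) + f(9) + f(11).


f(0) = -9
f(1) = -3
f(6) = 27
f(9) = 45
f(11) = 57
Sum = 117

117


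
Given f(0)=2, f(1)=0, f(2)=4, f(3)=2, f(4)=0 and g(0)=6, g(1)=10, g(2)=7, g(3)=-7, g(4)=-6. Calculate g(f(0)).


f(0) = 2
g(2) = 7

7


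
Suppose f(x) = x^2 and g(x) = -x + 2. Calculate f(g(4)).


g(4) = -2
f(-2) = 1*(-2)^2 = 4

4


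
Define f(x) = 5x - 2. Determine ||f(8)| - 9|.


f(8) = 38
|38| = 38
|38 - 9| = 29

29


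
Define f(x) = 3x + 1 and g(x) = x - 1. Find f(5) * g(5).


f(5) = 16
g(5) = 4
Product = 64

64


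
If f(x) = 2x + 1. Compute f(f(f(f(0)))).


f(0) = 1
f(1) = 3
f(3) = 7
f(7) = 15

15


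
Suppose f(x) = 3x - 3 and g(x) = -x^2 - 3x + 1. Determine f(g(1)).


g(1) = -3
f(-3) = -12

-12


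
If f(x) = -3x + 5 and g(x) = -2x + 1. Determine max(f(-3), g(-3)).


14


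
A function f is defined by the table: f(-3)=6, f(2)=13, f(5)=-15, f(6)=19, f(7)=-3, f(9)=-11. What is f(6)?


19


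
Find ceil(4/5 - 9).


4/5 = 0.8
0.8 - 9 = -8.2
ceil(-8.2) = -8

-8


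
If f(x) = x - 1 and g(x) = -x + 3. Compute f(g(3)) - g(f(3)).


-2


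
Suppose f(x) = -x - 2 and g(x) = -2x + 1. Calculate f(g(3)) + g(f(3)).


f(g(3)) = 3
g(f(3)) = 11
Sum = 14

14


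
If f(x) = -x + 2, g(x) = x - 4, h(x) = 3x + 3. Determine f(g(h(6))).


h(6) = 21
g(21) = 17
f(17) = -15

-15


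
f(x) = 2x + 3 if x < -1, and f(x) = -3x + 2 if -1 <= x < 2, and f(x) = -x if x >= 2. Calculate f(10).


-10
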